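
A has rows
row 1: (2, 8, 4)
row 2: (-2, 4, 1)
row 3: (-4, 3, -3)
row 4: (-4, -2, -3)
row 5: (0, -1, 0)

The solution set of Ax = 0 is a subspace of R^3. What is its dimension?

Row reduce to echelon form.
R2 ← R2 + R1: [0, 12, 5]
R3 ← R3 + (2)·R1: [0, 19, 5]
R4 ← R4 + (2)·R1: [0, 14, 5]
R3 ← R3 − (19/12)·R2: [0, 0, -35/12]
R4 ← R4 − (7/6)·R2: [0, 0, -5/6]
R5 ← R5 + (1/12)·R2: [0, 0, 5/12]
R4 ← R4 − (2/7)·R3: [0, 0, 0]
R5 ← R5 + (1/7)·R3: [0, 0, 0]
3 nonzero rows, so rank(A) = 3.
A has 3 columns; by rank–nullity, nullity = 3 − 3 = 0.

0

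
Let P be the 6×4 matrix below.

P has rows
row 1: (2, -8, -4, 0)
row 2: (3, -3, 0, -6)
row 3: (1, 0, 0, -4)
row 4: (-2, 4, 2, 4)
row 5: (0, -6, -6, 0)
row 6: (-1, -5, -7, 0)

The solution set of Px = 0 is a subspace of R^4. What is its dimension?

1

Row reduce to echelon form.
R2 ← R2 − (3/2)·R1: [0, 9, 6, -6]
R3 ← R3 − (1/2)·R1: [0, 4, 2, -4]
R4 ← R4 + R1: [0, -4, -2, 4]
R6 ← R6 + (1/2)·R1: [0, -9, -9, 0]
R3 ← R3 − (4/9)·R2: [0, 0, -2/3, -4/3]
R4 ← R4 + (4/9)·R2: [0, 0, 2/3, 4/3]
R5 ← R5 + (2/3)·R2: [0, 0, -2, -4]
R6 ← R6 + R2: [0, 0, -3, -6]
R4 ← R4 + R3: [0, 0, 0, 0]
R5 ← R5 − (3)·R3: [0, 0, 0, 0]
R6 ← R6 − (9/2)·R3: [0, 0, 0, 0]
3 nonzero rows, so rank(P) = 3.
P has 4 columns; by rank–nullity, nullity = 4 − 3 = 1.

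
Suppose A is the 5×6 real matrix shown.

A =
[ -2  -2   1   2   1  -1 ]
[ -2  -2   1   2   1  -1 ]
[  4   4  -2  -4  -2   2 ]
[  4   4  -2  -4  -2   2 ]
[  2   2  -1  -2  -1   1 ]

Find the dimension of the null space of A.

5

Row reduce to echelon form.
R2 ← R2 − R1: [0, 0, 0, 0, 0, 0]
R3 ← R3 + (2)·R1: [0, 0, 0, 0, 0, 0]
R4 ← R4 + (2)·R1: [0, 0, 0, 0, 0, 0]
R5 ← R5 + R1: [0, 0, 0, 0, 0, 0]
1 nonzero row, so rank(A) = 1.
A has 6 columns; by rank–nullity, nullity = 6 − 1 = 5.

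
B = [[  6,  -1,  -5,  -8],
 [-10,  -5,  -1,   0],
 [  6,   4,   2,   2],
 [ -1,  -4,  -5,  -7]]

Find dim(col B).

Row reduce to echelon form.
R2 ← R2 + (5/3)·R1: [0, -20/3, -28/3, -40/3]
R3 ← R3 − R1: [0, 5, 7, 10]
R4 ← R4 + (1/6)·R1: [0, -25/6, -35/6, -25/3]
R3 ← R3 + (3/4)·R2: [0, 0, 0, 0]
R4 ← R4 − (5/8)·R2: [0, 0, 0, 0]
Echelon form has 2 nonzero rows, so rank(B) = 2.
The column space has dimension equal to the rank: 2.

2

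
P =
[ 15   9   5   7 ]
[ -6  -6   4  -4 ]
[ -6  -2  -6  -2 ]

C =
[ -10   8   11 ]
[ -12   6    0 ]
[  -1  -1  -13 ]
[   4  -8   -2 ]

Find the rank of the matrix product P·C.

First compute PC:
[[-235, 113,  86],
 [112, -56, -110],
 [ 82, -38,  16]]
Now row reduce the product.
R2 ← R2 + (112/235)·R1: [0, -504/235, -16218/235]
R3 ← R3 + (82/235)·R1: [0, 336/235, 10812/235]
R3 ← R3 + (2/3)·R2: [0, 0, 0]
2 nonzero rows, so rank(PC) = 2.

2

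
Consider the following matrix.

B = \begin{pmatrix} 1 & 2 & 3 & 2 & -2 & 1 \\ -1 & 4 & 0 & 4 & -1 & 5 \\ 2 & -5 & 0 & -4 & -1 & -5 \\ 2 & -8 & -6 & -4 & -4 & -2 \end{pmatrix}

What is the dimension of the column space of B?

Row reduce to echelon form.
R2 ← R2 + R1: [0, 6, 3, 6, -3, 6]
R3 ← R3 − (2)·R1: [0, -9, -6, -8, 3, -7]
R4 ← R4 − (2)·R1: [0, -12, -12, -8, 0, -4]
R3 ← R3 + (3/2)·R2: [0, 0, -3/2, 1, -3/2, 2]
R4 ← R4 + (2)·R2: [0, 0, -6, 4, -6, 8]
R4 ← R4 − (4)·R3: [0, 0, 0, 0, 0, 0]
Echelon form has 3 nonzero rows, so rank(B) = 3.
The column space has dimension equal to the rank: 3.

3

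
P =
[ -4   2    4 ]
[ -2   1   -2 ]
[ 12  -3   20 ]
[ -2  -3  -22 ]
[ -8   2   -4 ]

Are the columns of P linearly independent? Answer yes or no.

Row reduce P to echelon form.
R2 ← R2 − (1/2)·R1: [0, 0, -4]
R3 ← R3 + (3)·R1: [0, 3, 32]
R4 ← R4 − (1/2)·R1: [0, -4, -24]
R5 ← R5 − (2)·R1: [0, -2, -12]
Swap R2 ↔ R3
R4 ← R4 + (4/3)·R2: [0, 0, 56/3]
R5 ← R5 + (2/3)·R2: [0, 0, 28/3]
R4 ← R4 + (14/3)·R3: [0, 0, 0]
R5 ← R5 + (7/3)·R3: [0, 0, 0]
3 pivots among 3 columns.
Every column is a pivot column, so the columns are linearly independent.

yes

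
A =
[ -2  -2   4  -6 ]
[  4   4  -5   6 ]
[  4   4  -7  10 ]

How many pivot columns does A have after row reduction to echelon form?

Row reduce to echelon form.
R2 ← R2 + (2)·R1: [0, 0, 3, -6]
R3 ← R3 + (2)·R1: [0, 0, 1, -2]
R3 ← R3 − (1/3)·R2: [0, 0, 0, 0]
Echelon form has 2 nonzero rows, so rank(A) = 2.
Each nonzero row contributes one pivot column: 2 pivot columns.

2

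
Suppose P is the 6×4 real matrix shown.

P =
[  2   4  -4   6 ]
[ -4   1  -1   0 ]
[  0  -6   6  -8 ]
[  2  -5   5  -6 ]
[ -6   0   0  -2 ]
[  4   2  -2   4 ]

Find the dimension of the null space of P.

Row reduce to echelon form.
R2 ← R2 + (2)·R1: [0, 9, -9, 12]
R4 ← R4 − R1: [0, -9, 9, -12]
R5 ← R5 + (3)·R1: [0, 12, -12, 16]
R6 ← R6 − (2)·R1: [0, -6, 6, -8]
R3 ← R3 + (2/3)·R2: [0, 0, 0, 0]
R4 ← R4 + R2: [0, 0, 0, 0]
R5 ← R5 − (4/3)·R2: [0, 0, 0, 0]
R6 ← R6 + (2/3)·R2: [0, 0, 0, 0]
2 nonzero rows, so rank(P) = 2.
P has 4 columns; by rank–nullity, nullity = 4 − 2 = 2.

2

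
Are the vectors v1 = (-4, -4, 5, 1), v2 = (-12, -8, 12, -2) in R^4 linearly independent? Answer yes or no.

yes

Form the matrix with these vectors as rows and row reduce.
R2 ← R2 − (3)·R1: [0, 4, -3, -5]
2 nonzero rows, so the 2 vectors span a space of dimension 2.
Since 2 = 2, the vectors are linearly independent.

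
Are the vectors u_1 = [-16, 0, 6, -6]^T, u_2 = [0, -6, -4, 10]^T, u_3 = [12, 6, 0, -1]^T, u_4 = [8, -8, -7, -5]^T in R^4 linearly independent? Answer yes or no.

Form the matrix with these vectors as rows and row reduce.
R3 ← R3 + (3/4)·R1: [0, 6, 9/2, -11/2]
R4 ← R4 + (1/2)·R1: [0, -8, -4, -8]
R3 ← R3 + R2: [0, 0, 1/2, 9/2]
R4 ← R4 − (4/3)·R2: [0, 0, 4/3, -64/3]
R4 ← R4 − (8/3)·R3: [0, 0, 0, -100/3]
4 nonzero rows, so the 4 vectors span a space of dimension 4.
Since 4 = 4, the vectors are linearly independent.

yes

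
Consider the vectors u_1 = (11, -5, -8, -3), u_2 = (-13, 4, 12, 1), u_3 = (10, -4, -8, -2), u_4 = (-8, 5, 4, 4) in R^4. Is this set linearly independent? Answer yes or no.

Form the matrix with these vectors as rows and row reduce.
R2 ← R2 + (13/11)·R1: [0, -21/11, 28/11, -28/11]
R3 ← R3 − (10/11)·R1: [0, 6/11, -8/11, 8/11]
R4 ← R4 + (8/11)·R1: [0, 15/11, -20/11, 20/11]
R3 ← R3 + (2/7)·R2: [0, 0, 0, 0]
R4 ← R4 + (5/7)·R2: [0, 0, 0, 0]
2 nonzero rows, so the 4 vectors span a space of dimension 2.
Since 2 < 4, the vectors are linearly dependent.

no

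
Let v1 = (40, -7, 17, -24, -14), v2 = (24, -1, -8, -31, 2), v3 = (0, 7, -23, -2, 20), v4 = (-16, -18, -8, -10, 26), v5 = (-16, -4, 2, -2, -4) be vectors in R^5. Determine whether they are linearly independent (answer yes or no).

Form the matrix with these vectors as rows and row reduce.
R2 ← R2 − (3/5)·R1: [0, 16/5, -91/5, -83/5, 52/5]
R4 ← R4 + (2/5)·R1: [0, -104/5, -6/5, -98/5, 102/5]
R5 ← R5 + (2/5)·R1: [0, -34/5, 44/5, -58/5, -48/5]
R3 ← R3 − (35/16)·R2: [0, 0, 269/16, 549/16, -11/4]
R4 ← R4 + (13/2)·R2: [0, 0, -239/2, -255/2, 88]
R5 ← R5 + (17/8)·R2: [0, 0, -239/8, -375/8, 25/2]
R4 ← R4 + (1912/269)·R3: [0, 0, 0, 31308/269, 18414/269]
R5 ← R5 + (478/269)·R3: [0, 0, 0, 3792/269, 2048/269]
R5 ← R5 − (316/2609)·R4: [0, 0, 0, 0, -1768/2609]
5 nonzero rows, so the 5 vectors span a space of dimension 5.
Since 5 = 5, the vectors are linearly independent.

yes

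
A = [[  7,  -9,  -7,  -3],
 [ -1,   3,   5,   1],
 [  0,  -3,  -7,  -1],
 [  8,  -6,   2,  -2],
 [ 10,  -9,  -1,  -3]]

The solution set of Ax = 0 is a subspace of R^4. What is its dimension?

Row reduce to echelon form.
R2 ← R2 + (1/7)·R1: [0, 12/7, 4, 4/7]
R4 ← R4 − (8/7)·R1: [0, 30/7, 10, 10/7]
R5 ← R5 − (10/7)·R1: [0, 27/7, 9, 9/7]
R3 ← R3 + (7/4)·R2: [0, 0, 0, 0]
R4 ← R4 − (5/2)·R2: [0, 0, 0, 0]
R5 ← R5 − (9/4)·R2: [0, 0, 0, 0]
2 nonzero rows, so rank(A) = 2.
A has 4 columns; by rank–nullity, nullity = 4 − 2 = 2.

2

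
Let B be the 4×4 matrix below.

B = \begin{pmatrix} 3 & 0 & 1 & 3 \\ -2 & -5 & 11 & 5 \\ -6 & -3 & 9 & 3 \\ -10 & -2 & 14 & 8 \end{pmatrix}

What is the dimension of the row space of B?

Row reduce to echelon form.
R2 ← R2 + (2/3)·R1: [0, -5, 35/3, 7]
R3 ← R3 + (2)·R1: [0, -3, 11, 9]
R4 ← R4 + (10/3)·R1: [0, -2, 52/3, 18]
R3 ← R3 − (3/5)·R2: [0, 0, 4, 24/5]
R4 ← R4 − (2/5)·R2: [0, 0, 38/3, 76/5]
R4 ← R4 − (19/6)·R3: [0, 0, 0, 0]
Echelon form has 3 nonzero rows, so rank(B) = 3.
The row space has dimension equal to the rank: 3.

3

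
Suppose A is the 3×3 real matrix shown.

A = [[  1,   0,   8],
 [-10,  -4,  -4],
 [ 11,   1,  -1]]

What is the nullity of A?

Row reduce to echelon form.
R2 ← R2 + (10)·R1: [0, -4, 76]
R3 ← R3 − (11)·R1: [0, 1, -89]
R3 ← R3 + (1/4)·R2: [0, 0, -70]
3 nonzero rows, so rank(A) = 3.
A has 3 columns; by rank–nullity, nullity = 3 − 3 = 0.

0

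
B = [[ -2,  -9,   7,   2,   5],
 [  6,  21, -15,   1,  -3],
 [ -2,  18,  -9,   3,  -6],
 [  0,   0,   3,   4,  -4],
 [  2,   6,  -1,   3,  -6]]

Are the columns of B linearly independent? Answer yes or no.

Row reduce B to echelon form.
R2 ← R2 + (3)·R1: [0, -6, 6, 7, 12]
R3 ← R3 − R1: [0, 27, -16, 1, -11]
R5 ← R5 + R1: [0, -3, 6, 5, -1]
R3 ← R3 + (9/2)·R2: [0, 0, 11, 65/2, 43]
R5 ← R5 − (1/2)·R2: [0, 0, 3, 3/2, -7]
R4 ← R4 − (3/11)·R3: [0, 0, 0, -107/22, -173/11]
R5 ← R5 − (3/11)·R3: [0, 0, 0, -81/11, -206/11]
R5 ← R5 − (162/107)·R4: [0, 0, 0, 0, 544/107]
5 pivots among 5 columns.
Every column is a pivot column, so the columns are linearly independent.

yes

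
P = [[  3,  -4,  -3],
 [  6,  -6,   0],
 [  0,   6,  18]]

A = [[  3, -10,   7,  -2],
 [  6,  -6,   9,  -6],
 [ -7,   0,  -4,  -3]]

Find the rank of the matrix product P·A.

2

First compute PA:
[[  6,  -6,  -3,  27],
 [-18, -24, -12,  24],
 [-90, -36, -18, -90]]
Now row reduce the product.
R2 ← R2 + (3)·R1: [0, -42, -21, 105]
R3 ← R3 + (15)·R1: [0, -126, -63, 315]
R3 ← R3 − (3)·R2: [0, 0, 0, 0]
2 nonzero rows, so rank(PA) = 2.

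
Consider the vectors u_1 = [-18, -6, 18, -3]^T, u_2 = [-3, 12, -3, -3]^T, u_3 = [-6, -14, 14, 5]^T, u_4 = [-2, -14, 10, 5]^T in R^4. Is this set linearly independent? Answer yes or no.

Form the matrix with these vectors as rows and row reduce.
R2 ← R2 − (1/6)·R1: [0, 13, -6, -5/2]
R3 ← R3 − (1/3)·R1: [0, -12, 8, 6]
R4 ← R4 − (1/9)·R1: [0, -40/3, 8, 16/3]
R3 ← R3 + (12/13)·R2: [0, 0, 32/13, 48/13]
R4 ← R4 + (40/39)·R2: [0, 0, 24/13, 36/13]
R4 ← R4 − (3/4)·R3: [0, 0, 0, 0]
3 nonzero rows, so the 4 vectors span a space of dimension 3.
Since 3 < 4, the vectors are linearly dependent.

no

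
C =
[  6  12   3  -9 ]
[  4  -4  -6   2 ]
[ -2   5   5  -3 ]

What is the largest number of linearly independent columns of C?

2

Row reduce to echelon form.
R2 ← R2 − (2/3)·R1: [0, -12, -8, 8]
R3 ← R3 + (1/3)·R1: [0, 9, 6, -6]
R3 ← R3 + (3/4)·R2: [0, 0, 0, 0]
Echelon form has 2 nonzero rows, so rank(C) = 2.
The rank gives the maximum number of linearly independent columns: 2.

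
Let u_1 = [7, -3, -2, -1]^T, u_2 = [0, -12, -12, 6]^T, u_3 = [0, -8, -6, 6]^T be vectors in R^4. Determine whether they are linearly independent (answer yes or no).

yes

Form the matrix with these vectors as rows and row reduce.
R3 ← R3 − (2/3)·R2: [0, 0, 2, 2]
3 nonzero rows, so the 3 vectors span a space of dimension 3.
Since 3 = 3, the vectors are linearly independent.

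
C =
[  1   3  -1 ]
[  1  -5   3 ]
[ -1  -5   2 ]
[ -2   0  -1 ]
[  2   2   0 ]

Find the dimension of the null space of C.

1

Row reduce to echelon form.
R2 ← R2 − R1: [0, -8, 4]
R3 ← R3 + R1: [0, -2, 1]
R4 ← R4 + (2)·R1: [0, 6, -3]
R5 ← R5 − (2)·R1: [0, -4, 2]
R3 ← R3 − (1/4)·R2: [0, 0, 0]
R4 ← R4 + (3/4)·R2: [0, 0, 0]
R5 ← R5 − (1/2)·R2: [0, 0, 0]
2 nonzero rows, so rank(C) = 2.
C has 3 columns; by rank–nullity, nullity = 3 − 2 = 1.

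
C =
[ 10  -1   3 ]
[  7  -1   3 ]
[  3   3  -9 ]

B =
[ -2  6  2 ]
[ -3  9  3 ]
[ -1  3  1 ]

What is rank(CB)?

First compute CB:
[[-20,  60,  20],
 [-14,  42,  14],
 [ -6,  18,   6]]
Now row reduce the product.
R2 ← R2 − (7/10)·R1: [0, 0, 0]
R3 ← R3 − (3/10)·R1: [0, 0, 0]
1 nonzero row, so rank(CB) = 1.

1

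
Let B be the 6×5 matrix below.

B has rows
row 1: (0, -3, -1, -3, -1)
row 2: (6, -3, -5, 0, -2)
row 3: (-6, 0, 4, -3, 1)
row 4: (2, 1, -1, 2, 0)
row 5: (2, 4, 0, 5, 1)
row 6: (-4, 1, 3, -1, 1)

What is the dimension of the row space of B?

Row reduce to echelon form.
Swap R1 ↔ R2
R3 ← R3 + R1: [0, -3, -1, -3, -1]
R4 ← R4 − (1/3)·R1: [0, 2, 2/3, 2, 2/3]
R5 ← R5 − (1/3)·R1: [0, 5, 5/3, 5, 5/3]
R6 ← R6 + (2/3)·R1: [0, -1, -1/3, -1, -1/3]
R3 ← R3 − R2: [0, 0, 0, 0, 0]
R4 ← R4 + (2/3)·R2: [0, 0, 0, 0, 0]
R5 ← R5 + (5/3)·R2: [0, 0, 0, 0, 0]
R6 ← R6 − (1/3)·R2: [0, 0, 0, 0, 0]
Echelon form has 2 nonzero rows, so rank(B) = 2.
The row space has dimension equal to the rank: 2.

2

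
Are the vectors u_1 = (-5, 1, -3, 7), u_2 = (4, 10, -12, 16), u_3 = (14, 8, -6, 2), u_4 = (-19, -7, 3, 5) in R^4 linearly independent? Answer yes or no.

no

Form the matrix with these vectors as rows and row reduce.
R2 ← R2 + (4/5)·R1: [0, 54/5, -72/5, 108/5]
R3 ← R3 + (14/5)·R1: [0, 54/5, -72/5, 108/5]
R4 ← R4 − (19/5)·R1: [0, -54/5, 72/5, -108/5]
R3 ← R3 − R2: [0, 0, 0, 0]
R4 ← R4 + R2: [0, 0, 0, 0]
2 nonzero rows, so the 4 vectors span a space of dimension 2.
Since 2 < 4, the vectors are linearly dependent.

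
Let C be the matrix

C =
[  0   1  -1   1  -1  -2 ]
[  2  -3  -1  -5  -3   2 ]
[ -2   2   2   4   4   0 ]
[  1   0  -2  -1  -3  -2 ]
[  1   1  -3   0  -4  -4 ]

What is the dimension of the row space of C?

Row reduce to echelon form.
Swap R1 ↔ R2
R3 ← R3 + R1: [0, -1, 1, -1, 1, 2]
R4 ← R4 − (1/2)·R1: [0, 3/2, -3/2, 3/2, -3/2, -3]
R5 ← R5 − (1/2)·R1: [0, 5/2, -5/2, 5/2, -5/2, -5]
R3 ← R3 + R2: [0, 0, 0, 0, 0, 0]
R4 ← R4 − (3/2)·R2: [0, 0, 0, 0, 0, 0]
R5 ← R5 − (5/2)·R2: [0, 0, 0, 0, 0, 0]
Echelon form has 2 nonzero rows, so rank(C) = 2.
The row space has dimension equal to the rank: 2.

2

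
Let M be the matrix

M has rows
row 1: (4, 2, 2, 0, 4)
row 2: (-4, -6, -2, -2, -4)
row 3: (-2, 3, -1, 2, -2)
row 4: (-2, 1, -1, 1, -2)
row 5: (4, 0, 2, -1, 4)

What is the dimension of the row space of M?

2

Row reduce to echelon form.
R2 ← R2 + R1: [0, -4, 0, -2, 0]
R3 ← R3 + (1/2)·R1: [0, 4, 0, 2, 0]
R4 ← R4 + (1/2)·R1: [0, 2, 0, 1, 0]
R5 ← R5 − R1: [0, -2, 0, -1, 0]
R3 ← R3 + R2: [0, 0, 0, 0, 0]
R4 ← R4 + (1/2)·R2: [0, 0, 0, 0, 0]
R5 ← R5 − (1/2)·R2: [0, 0, 0, 0, 0]
Echelon form has 2 nonzero rows, so rank(M) = 2.
The row space has dimension equal to the rank: 2.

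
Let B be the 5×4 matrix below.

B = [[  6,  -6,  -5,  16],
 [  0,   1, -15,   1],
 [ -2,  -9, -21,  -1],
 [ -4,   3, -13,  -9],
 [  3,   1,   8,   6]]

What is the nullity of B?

0

Row reduce to echelon form.
R3 ← R3 + (1/3)·R1: [0, -11, -68/3, 13/3]
R4 ← R4 + (2/3)·R1: [0, -1, -49/3, 5/3]
R5 ← R5 − (1/2)·R1: [0, 4, 21/2, -2]
R3 ← R3 + (11)·R2: [0, 0, -563/3, 46/3]
R4 ← R4 + R2: [0, 0, -94/3, 8/3]
R5 ← R5 − (4)·R2: [0, 0, 141/2, -6]
R4 ← R4 − (94/563)·R3: [0, 0, 0, 60/563]
R5 ← R5 + (423/1126)·R3: [0, 0, 0, -135/563]
R5 ← R5 + (9/4)·R4: [0, 0, 0, 0]
4 nonzero rows, so rank(B) = 4.
B has 4 columns; by rank–nullity, nullity = 4 − 4 = 0.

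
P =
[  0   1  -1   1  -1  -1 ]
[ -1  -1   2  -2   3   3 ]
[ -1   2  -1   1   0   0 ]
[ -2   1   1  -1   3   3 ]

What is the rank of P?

2

Row reduce to echelon form.
Swap R1 ↔ R2
R3 ← R3 − R1: [0, 3, -3, 3, -3, -3]
R4 ← R4 − (2)·R1: [0, 3, -3, 3, -3, -3]
R3 ← R3 − (3)·R2: [0, 0, 0, 0, 0, 0]
R4 ← R4 − (3)·R2: [0, 0, 0, 0, 0, 0]
Echelon form has 2 nonzero rows, so rank(P) = 2.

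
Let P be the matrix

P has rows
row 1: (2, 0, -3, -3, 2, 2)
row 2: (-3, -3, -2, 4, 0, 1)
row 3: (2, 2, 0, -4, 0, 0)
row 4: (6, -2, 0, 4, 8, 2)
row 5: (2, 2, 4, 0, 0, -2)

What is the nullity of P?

Row reduce to echelon form.
R2 ← R2 + (3/2)·R1: [0, -3, -13/2, -1/2, 3, 4]
R3 ← R3 − R1: [0, 2, 3, -1, -2, -2]
R4 ← R4 − (3)·R1: [0, -2, 9, 13, 2, -4]
R5 ← R5 − R1: [0, 2, 7, 3, -2, -4]
R3 ← R3 + (2/3)·R2: [0, 0, -4/3, -4/3, 0, 2/3]
R4 ← R4 − (2/3)·R2: [0, 0, 40/3, 40/3, 0, -20/3]
R5 ← R5 + (2/3)·R2: [0, 0, 8/3, 8/3, 0, -4/3]
R4 ← R4 + (10)·R3: [0, 0, 0, 0, 0, 0]
R5 ← R5 + (2)·R3: [0, 0, 0, 0, 0, 0]
3 nonzero rows, so rank(P) = 3.
P has 6 columns; by rank–nullity, nullity = 6 − 3 = 3.

3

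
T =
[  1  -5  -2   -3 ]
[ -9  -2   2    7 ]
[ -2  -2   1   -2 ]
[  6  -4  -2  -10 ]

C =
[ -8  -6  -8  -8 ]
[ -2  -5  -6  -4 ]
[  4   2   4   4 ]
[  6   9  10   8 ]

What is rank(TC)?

3

First compute TC:
[[-24, -12, -16, -20],
 [126, 131, 162, 144],
 [ 12,   6,  12,  12],
 [-108, -110, -132, -120]]
Now row reduce the product.
R2 ← R2 + (21/4)·R1: [0, 68, 78, 39]
R3 ← R3 + (1/2)·R1: [0, 0, 4, 2]
R4 ← R4 − (9/2)·R1: [0, -56, -60, -30]
R4 ← R4 + (14/17)·R2: [0, 0, 72/17, 36/17]
R4 ← R4 − (18/17)·R3: [0, 0, 0, 0]
3 nonzero rows, so rank(TC) = 3.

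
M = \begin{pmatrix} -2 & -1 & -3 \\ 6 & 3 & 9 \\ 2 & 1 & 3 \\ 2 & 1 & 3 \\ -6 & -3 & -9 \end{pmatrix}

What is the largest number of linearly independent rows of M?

Row reduce to echelon form.
R2 ← R2 + (3)·R1: [0, 0, 0]
R3 ← R3 + R1: [0, 0, 0]
R4 ← R4 + R1: [0, 0, 0]
R5 ← R5 − (3)·R1: [0, 0, 0]
Echelon form has 1 nonzero row, so rank(M) = 1.
The rank gives the maximum number of linearly independent rows: 1.

1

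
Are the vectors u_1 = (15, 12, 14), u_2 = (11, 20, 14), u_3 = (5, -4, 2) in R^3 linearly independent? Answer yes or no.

no

Form the matrix with these vectors as rows and row reduce.
R2 ← R2 − (11/15)·R1: [0, 56/5, 56/15]
R3 ← R3 − (1/3)·R1: [0, -8, -8/3]
R3 ← R3 + (5/7)·R2: [0, 0, 0]
2 nonzero rows, so the 3 vectors span a space of dimension 2.
Since 2 < 3, the vectors are linearly dependent.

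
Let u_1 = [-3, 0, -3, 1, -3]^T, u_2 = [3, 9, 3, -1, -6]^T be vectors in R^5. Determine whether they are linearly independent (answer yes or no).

yes

Form the matrix with these vectors as rows and row reduce.
R2 ← R2 + R1: [0, 9, 0, 0, -9]
2 nonzero rows, so the 2 vectors span a space of dimension 2.
Since 2 = 2, the vectors are linearly independent.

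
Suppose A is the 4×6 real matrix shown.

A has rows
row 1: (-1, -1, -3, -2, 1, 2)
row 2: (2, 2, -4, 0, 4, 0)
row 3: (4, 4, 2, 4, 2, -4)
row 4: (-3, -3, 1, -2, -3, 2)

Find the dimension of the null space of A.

4

Row reduce to echelon form.
R2 ← R2 + (2)·R1: [0, 0, -10, -4, 6, 4]
R3 ← R3 + (4)·R1: [0, 0, -10, -4, 6, 4]
R4 ← R4 − (3)·R1: [0, 0, 10, 4, -6, -4]
R3 ← R3 − R2: [0, 0, 0, 0, 0, 0]
R4 ← R4 + R2: [0, 0, 0, 0, 0, 0]
2 nonzero rows, so rank(A) = 2.
A has 6 columns; by rank–nullity, nullity = 6 − 2 = 4.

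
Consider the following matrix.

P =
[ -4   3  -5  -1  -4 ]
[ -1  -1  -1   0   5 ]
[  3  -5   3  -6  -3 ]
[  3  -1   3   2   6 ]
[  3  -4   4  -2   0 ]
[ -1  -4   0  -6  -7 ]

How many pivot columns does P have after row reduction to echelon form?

Row reduce to echelon form.
R2 ← R2 − (1/4)·R1: [0, -7/4, 1/4, 1/4, 6]
R3 ← R3 + (3/4)·R1: [0, -11/4, -3/4, -27/4, -6]
R4 ← R4 + (3/4)·R1: [0, 5/4, -3/4, 5/4, 3]
R5 ← R5 + (3/4)·R1: [0, -7/4, 1/4, -11/4, -3]
R6 ← R6 − (1/4)·R1: [0, -19/4, 5/4, -23/4, -6]
R3 ← R3 − (11/7)·R2: [0, 0, -8/7, -50/7, -108/7]
R4 ← R4 + (5/7)·R2: [0, 0, -4/7, 10/7, 51/7]
R5 ← R5 − R2: [0, 0, 0, -3, -9]
R6 ← R6 − (19/7)·R2: [0, 0, 4/7, -45/7, -156/7]
R4 ← R4 − (1/2)·R3: [0, 0, 0, 5, 15]
R6 ← R6 + (1/2)·R3: [0, 0, 0, -10, -30]
R5 ← R5 + (3/5)·R4: [0, 0, 0, 0, 0]
R6 ← R6 + (2)·R4: [0, 0, 0, 0, 0]
Echelon form has 4 nonzero rows, so rank(P) = 4.
Each nonzero row contributes one pivot column: 4 pivot columns.

4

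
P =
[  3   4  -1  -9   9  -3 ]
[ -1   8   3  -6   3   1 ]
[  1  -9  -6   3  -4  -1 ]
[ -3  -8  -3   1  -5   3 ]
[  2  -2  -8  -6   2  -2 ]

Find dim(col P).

Row reduce to echelon form.
R2 ← R2 + (1/3)·R1: [0, 28/3, 8/3, -9, 6, 0]
R3 ← R3 − (1/3)·R1: [0, -31/3, -17/3, 6, -7, 0]
R4 ← R4 + R1: [0, -4, -4, -8, 4, 0]
R5 ← R5 − (2/3)·R1: [0, -14/3, -22/3, 0, -4, 0]
R3 ← R3 + (31/28)·R2: [0, 0, -19/7, -111/28, -5/14, 0]
R4 ← R4 + (3/7)·R2: [0, 0, -20/7, -83/7, 46/7, 0]
R5 ← R5 + (1/2)·R2: [0, 0, -6, -9/2, -1, 0]
R4 ← R4 − (20/19)·R3: [0, 0, 0, -146/19, 132/19, 0]
R5 ← R5 − (42/19)·R3: [0, 0, 0, 81/19, -4/19, 0]
R5 ← R5 + (81/146)·R4: [0, 0, 0, 0, 266/73, 0]
Echelon form has 5 nonzero rows, so rank(P) = 5.
The column space has dimension equal to the rank: 5.

5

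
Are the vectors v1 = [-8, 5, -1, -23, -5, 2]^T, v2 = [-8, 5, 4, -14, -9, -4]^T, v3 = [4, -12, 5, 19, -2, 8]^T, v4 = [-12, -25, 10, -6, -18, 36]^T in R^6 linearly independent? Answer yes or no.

yes

Form the matrix with these vectors as rows and row reduce.
R2 ← R2 − R1: [0, 0, 5, 9, -4, -6]
R3 ← R3 + (1/2)·R1: [0, -19/2, 9/2, 15/2, -9/2, 9]
R4 ← R4 − (3/2)·R1: [0, -65/2, 23/2, 57/2, -21/2, 33]
Swap R2 ↔ R3
R4 ← R4 − (65/19)·R2: [0, 0, -74/19, 54/19, 93/19, 42/19]
R4 ← R4 + (74/95)·R3: [0, 0, 0, 936/95, 169/95, -234/95]
4 nonzero rows, so the 4 vectors span a space of dimension 4.
Since 4 = 4, the vectors are linearly independent.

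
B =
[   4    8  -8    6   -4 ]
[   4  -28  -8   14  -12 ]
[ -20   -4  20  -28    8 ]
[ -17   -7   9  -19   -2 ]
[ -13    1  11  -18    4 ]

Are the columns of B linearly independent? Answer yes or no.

no

Row reduce B to echelon form.
R2 ← R2 − R1: [0, -36, 0, 8, -8]
R3 ← R3 + (5)·R1: [0, 36, -20, 2, -12]
R4 ← R4 + (17/4)·R1: [0, 27, -25, 13/2, -19]
R5 ← R5 + (13/4)·R1: [0, 27, -15, 3/2, -9]
R3 ← R3 + R2: [0, 0, -20, 10, -20]
R4 ← R4 + (3/4)·R2: [0, 0, -25, 25/2, -25]
R5 ← R5 + (3/4)·R2: [0, 0, -15, 15/2, -15]
R4 ← R4 − (5/4)·R3: [0, 0, 0, 0, 0]
R5 ← R5 − (3/4)·R3: [0, 0, 0, 0, 0]
3 pivots among 5 columns.
Only 3 < 5 pivot columns, so the columns are linearly dependent.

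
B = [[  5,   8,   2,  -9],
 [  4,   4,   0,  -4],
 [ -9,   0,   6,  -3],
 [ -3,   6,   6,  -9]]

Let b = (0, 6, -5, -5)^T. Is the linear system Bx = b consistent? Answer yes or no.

no

Row reduce the augmented matrix [B | b].
R2 ← R2 − (4/5)·R1: [0, -12/5, -8/5, 16/5, 6]
R3 ← R3 + (9/5)·R1: [0, 72/5, 48/5, -96/5, -5]
R4 ← R4 + (3/5)·R1: [0, 54/5, 36/5, -72/5, -5]
R3 ← R3 + (6)·R2: [0, 0, 0, 0, 31]
R4 ← R4 + (9/2)·R2: [0, 0, 0, 0, 22]
R4 ← R4 − (22/31)·R3: [0, 0, 0, 0, 0]
The echelon form has 3 nonzero rows; the last pivot sits in the augmented column, so rank(B) = 2 but rank([B|b]) = 3.
Since the ranks differ, the system is inconsistent.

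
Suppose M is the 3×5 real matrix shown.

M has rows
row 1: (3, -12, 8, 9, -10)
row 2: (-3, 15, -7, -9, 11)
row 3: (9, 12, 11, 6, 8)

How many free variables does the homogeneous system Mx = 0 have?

2

Row reduce to echelon form.
R2 ← R2 + R1: [0, 3, 1, 0, 1]
R3 ← R3 − (3)·R1: [0, 48, -13, -21, 38]
R3 ← R3 − (16)·R2: [0, 0, -29, -21, 22]
3 nonzero rows, so rank(M) = 3.
M has 5 columns; by rank–nullity, nullity = 5 − 3 = 2.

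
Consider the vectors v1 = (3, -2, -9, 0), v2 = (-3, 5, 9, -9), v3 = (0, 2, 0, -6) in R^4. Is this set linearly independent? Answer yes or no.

no

Form the matrix with these vectors as rows and row reduce.
R2 ← R2 + R1: [0, 3, 0, -9]
R3 ← R3 − (2/3)·R2: [0, 0, 0, 0]
2 nonzero rows, so the 3 vectors span a space of dimension 2.
Since 2 < 3, the vectors are linearly dependent.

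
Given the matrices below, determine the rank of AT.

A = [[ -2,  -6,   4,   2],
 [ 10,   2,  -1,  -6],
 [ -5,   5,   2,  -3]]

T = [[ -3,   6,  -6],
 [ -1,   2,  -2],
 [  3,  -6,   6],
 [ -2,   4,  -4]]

1

First compute AT:
[[ 20, -40,  40],
 [-23,  46, -46],
 [ 22, -44,  44]]
Now row reduce the product.
R2 ← R2 + (23/20)·R1: [0, 0, 0]
R3 ← R3 − (11/10)·R1: [0, 0, 0]
1 nonzero row, so rank(AT) = 1.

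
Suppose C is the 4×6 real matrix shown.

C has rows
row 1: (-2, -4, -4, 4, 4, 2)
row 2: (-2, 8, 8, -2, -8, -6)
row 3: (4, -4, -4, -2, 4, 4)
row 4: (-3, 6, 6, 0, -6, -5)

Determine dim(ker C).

4

Row reduce to echelon form.
R2 ← R2 − R1: [0, 12, 12, -6, -12, -8]
R3 ← R3 + (2)·R1: [0, -12, -12, 6, 12, 8]
R4 ← R4 − (3/2)·R1: [0, 12, 12, -6, -12, -8]
R3 ← R3 + R2: [0, 0, 0, 0, 0, 0]
R4 ← R4 − R2: [0, 0, 0, 0, 0, 0]
2 nonzero rows, so rank(C) = 2.
C has 6 columns; by rank–nullity, nullity = 6 − 2 = 4.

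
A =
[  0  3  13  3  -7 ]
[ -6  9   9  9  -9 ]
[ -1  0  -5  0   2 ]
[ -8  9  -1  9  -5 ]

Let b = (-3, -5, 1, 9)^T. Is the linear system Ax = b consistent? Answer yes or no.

Row reduce the augmented matrix [A | b].
Swap R1 ↔ R2
R3 ← R3 − (1/6)·R1: [0, -3/2, -13/2, -3/2, 7/2, 11/6]
R4 ← R4 − (4/3)·R1: [0, -3, -13, -3, 7, 47/3]
R3 ← R3 + (1/2)·R2: [0, 0, 0, 0, 0, 1/3]
R4 ← R4 + R2: [0, 0, 0, 0, 0, 38/3]
R4 ← R4 − (38)·R3: [0, 0, 0, 0, 0, 0]
The echelon form has 3 nonzero rows; the last pivot sits in the augmented column, so rank(A) = 2 but rank([A|b]) = 3.
Since the ranks differ, the system is inconsistent.

no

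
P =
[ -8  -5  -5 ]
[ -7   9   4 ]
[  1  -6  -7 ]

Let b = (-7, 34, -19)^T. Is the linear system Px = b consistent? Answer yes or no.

Row reduce the augmented matrix [P | b].
R2 ← R2 − (7/8)·R1: [0, 107/8, 67/8, 321/8]
R3 ← R3 + (1/8)·R1: [0, -53/8, -61/8, -159/8]
R3 ← R3 + (53/107)·R2: [0, 0, -372/107, 0]
The echelon form has 3 nonzero rows, and every pivot lies in the first 3 columns, so rank(P) = rank([P|b]) = 3.
The system is consistent.

yes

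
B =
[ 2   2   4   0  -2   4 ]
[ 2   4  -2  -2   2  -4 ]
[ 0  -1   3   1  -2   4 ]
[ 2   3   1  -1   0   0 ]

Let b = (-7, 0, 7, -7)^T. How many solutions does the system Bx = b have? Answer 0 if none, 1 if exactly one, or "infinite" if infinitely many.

0

Row reduce the augmented matrix [B | b].
R2 ← R2 − R1: [0, 2, -6, -2, 4, -8, 7]
R4 ← R4 − R1: [0, 1, -3, -1, 2, -4, 0]
R3 ← R3 + (1/2)·R2: [0, 0, 0, 0, 0, 0, 21/2]
R4 ← R4 − (1/2)·R2: [0, 0, 0, 0, 0, 0, -7/2]
R4 ← R4 + (1/3)·R3: [0, 0, 0, 0, 0, 0, 0]
The echelon form has 3 nonzero rows; the last pivot sits in the augmented column, so rank(B) = 2 but rank([B|b]) = 3.
Since the ranks differ, the system is inconsistent.
It has no solutions.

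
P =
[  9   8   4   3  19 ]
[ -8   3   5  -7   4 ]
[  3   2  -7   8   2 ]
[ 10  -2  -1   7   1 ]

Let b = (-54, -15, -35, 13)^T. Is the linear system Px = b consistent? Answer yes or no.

yes

Row reduce the augmented matrix [P | b].
R2 ← R2 + (8/9)·R1: [0, 91/9, 77/9, -13/3, 188/9, -63]
R3 ← R3 − (1/3)·R1: [0, -2/3, -25/3, 7, -13/3, -17]
R4 ← R4 − (10/9)·R1: [0, -98/9, -49/9, 11/3, -181/9, 73]
R3 ← R3 + (6/91)·R2: [0, 0, -101/13, 47/7, -269/91, -275/13]
R4 ← R4 + (14/13)·R2: [0, 0, 49/13, -1, 31/13, 67/13]
R4 ← R4 + (49/101)·R3: [0, 0, 0, 228/101, 96/101, -516/101]
The echelon form has 4 nonzero rows, and every pivot lies in the first 5 columns, so rank(P) = rank([P|b]) = 4.
The system is consistent.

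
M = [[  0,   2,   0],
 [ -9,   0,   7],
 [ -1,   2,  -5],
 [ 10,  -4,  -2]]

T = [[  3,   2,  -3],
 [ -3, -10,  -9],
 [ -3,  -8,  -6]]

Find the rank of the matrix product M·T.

2

First compute MT:
[[ -6, -20, -18],
 [-48, -74, -15],
 [  6,  18,  15],
 [ 48,  76,  18]]
Now row reduce the product.
R2 ← R2 − (8)·R1: [0, 86, 129]
R3 ← R3 + R1: [0, -2, -3]
R4 ← R4 + (8)·R1: [0, -84, -126]
R3 ← R3 + (1/43)·R2: [0, 0, 0]
R4 ← R4 + (42/43)·R2: [0, 0, 0]
2 nonzero rows, so rank(MT) = 2.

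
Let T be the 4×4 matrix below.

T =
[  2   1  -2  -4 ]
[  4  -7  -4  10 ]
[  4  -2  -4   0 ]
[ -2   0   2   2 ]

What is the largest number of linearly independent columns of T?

Row reduce to echelon form.
R2 ← R2 − (2)·R1: [0, -9, 0, 18]
R3 ← R3 − (2)·R1: [0, -4, 0, 8]
R4 ← R4 + R1: [0, 1, 0, -2]
R3 ← R3 − (4/9)·R2: [0, 0, 0, 0]
R4 ← R4 + (1/9)·R2: [0, 0, 0, 0]
Echelon form has 2 nonzero rows, so rank(T) = 2.
The rank gives the maximum number of linearly independent columns: 2.

2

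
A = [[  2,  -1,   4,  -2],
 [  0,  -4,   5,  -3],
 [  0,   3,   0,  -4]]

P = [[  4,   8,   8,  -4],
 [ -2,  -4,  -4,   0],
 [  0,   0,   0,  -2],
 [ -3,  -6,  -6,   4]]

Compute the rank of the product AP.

First compute AP:
[[ 16,  32,  32, -24],
 [ 17,  34,  34, -22],
 [  6,  12,  12, -16]]
Now row reduce the product.
R2 ← R2 − (17/16)·R1: [0, 0, 0, 7/2]
R3 ← R3 − (3/8)·R1: [0, 0, 0, -7]
R3 ← R3 + (2)·R2: [0, 0, 0, 0]
2 nonzero rows, so rank(AP) = 2.

2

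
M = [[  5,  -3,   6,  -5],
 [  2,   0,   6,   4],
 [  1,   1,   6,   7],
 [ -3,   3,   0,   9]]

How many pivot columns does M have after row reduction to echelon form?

Row reduce to echelon form.
R2 ← R2 − (2/5)·R1: [0, 6/5, 18/5, 6]
R3 ← R3 − (1/5)·R1: [0, 8/5, 24/5, 8]
R4 ← R4 + (3/5)·R1: [0, 6/5, 18/5, 6]
R3 ← R3 − (4/3)·R2: [0, 0, 0, 0]
R4 ← R4 − R2: [0, 0, 0, 0]
Echelon form has 2 nonzero rows, so rank(M) = 2.
Each nonzero row contributes one pivot column: 2 pivot columns.

2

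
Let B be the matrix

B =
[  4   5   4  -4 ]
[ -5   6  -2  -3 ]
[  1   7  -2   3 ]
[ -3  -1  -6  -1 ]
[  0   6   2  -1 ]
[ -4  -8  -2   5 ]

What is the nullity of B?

Row reduce to echelon form.
R2 ← R2 + (5/4)·R1: [0, 49/4, 3, -8]
R3 ← R3 − (1/4)·R1: [0, 23/4, -3, 4]
R4 ← R4 + (3/4)·R1: [0, 11/4, -3, -4]
R6 ← R6 + R1: [0, -3, 2, 1]
R3 ← R3 − (23/49)·R2: [0, 0, -216/49, 380/49]
R4 ← R4 − (11/49)·R2: [0, 0, -180/49, -108/49]
R5 ← R5 − (24/49)·R2: [0, 0, 26/49, 143/49]
R6 ← R6 + (12/49)·R2: [0, 0, 134/49, -47/49]
R4 ← R4 − (5/6)·R3: [0, 0, 0, -26/3]
R5 ← R5 + (13/108)·R3: [0, 0, 0, 104/27]
R6 ← R6 + (67/108)·R3: [0, 0, 0, 104/27]
R5 ← R5 + (4/9)·R4: [0, 0, 0, 0]
R6 ← R6 + (4/9)·R4: [0, 0, 0, 0]
4 nonzero rows, so rank(B) = 4.
B has 4 columns; by rank–nullity, nullity = 4 − 4 = 0.

0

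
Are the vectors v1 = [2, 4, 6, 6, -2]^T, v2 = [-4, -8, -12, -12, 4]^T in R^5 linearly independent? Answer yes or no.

no

Form the matrix with these vectors as rows and row reduce.
R2 ← R2 + (2)·R1: [0, 0, 0, 0, 0]
1 nonzero row, so the 2 vectors span a space of dimension 1.
Since 1 < 2, the vectors are linearly dependent.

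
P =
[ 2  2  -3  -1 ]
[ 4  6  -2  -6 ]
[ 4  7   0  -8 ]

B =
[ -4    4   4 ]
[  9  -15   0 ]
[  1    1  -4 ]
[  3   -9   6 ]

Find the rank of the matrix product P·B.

2

First compute PB:
[[  4, -16,  14],
 [ 18, -22, -12],
 [ 23, -17, -32]]
Now row reduce the product.
R2 ← R2 − (9/2)·R1: [0, 50, -75]
R3 ← R3 − (23/4)·R1: [0, 75, -225/2]
R3 ← R3 − (3/2)·R2: [0, 0, 0]
2 nonzero rows, so rank(PB) = 2.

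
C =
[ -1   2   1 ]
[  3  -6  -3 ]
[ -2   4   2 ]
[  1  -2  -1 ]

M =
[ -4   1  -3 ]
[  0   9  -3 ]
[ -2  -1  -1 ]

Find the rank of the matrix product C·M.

First compute CM:
[[  2,  16,  -4],
 [ -6, -48,  12],
 [  4,  32,  -8],
 [ -2, -16,   4]]
Now row reduce the product.
R2 ← R2 + (3)·R1: [0, 0, 0]
R3 ← R3 − (2)·R1: [0, 0, 0]
R4 ← R4 + R1: [0, 0, 0]
1 nonzero row, so rank(CM) = 1.

1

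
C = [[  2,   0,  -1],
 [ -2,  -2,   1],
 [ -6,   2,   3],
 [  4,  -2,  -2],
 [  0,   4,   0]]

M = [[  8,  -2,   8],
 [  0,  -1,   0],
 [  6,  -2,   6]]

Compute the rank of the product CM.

First compute CM:
[[ 10,  -2,  10],
 [-10,   4, -10],
 [-30,   4, -30],
 [ 20,  -2,  20],
 [  0,  -4,   0]]
Now row reduce the product.
R2 ← R2 + R1: [0, 2, 0]
R3 ← R3 + (3)·R1: [0, -2, 0]
R4 ← R4 − (2)·R1: [0, 2, 0]
R3 ← R3 + R2: [0, 0, 0]
R4 ← R4 − R2: [0, 0, 0]
R5 ← R5 + (2)·R2: [0, 0, 0]
2 nonzero rows, so rank(CM) = 2.

2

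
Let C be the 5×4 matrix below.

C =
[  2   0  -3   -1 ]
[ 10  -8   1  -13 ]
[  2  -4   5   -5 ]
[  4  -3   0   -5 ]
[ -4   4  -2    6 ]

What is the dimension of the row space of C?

Row reduce to echelon form.
R2 ← R2 − (5)·R1: [0, -8, 16, -8]
R3 ← R3 − R1: [0, -4, 8, -4]
R4 ← R4 − (2)·R1: [0, -3, 6, -3]
R5 ← R5 + (2)·R1: [0, 4, -8, 4]
R3 ← R3 − (1/2)·R2: [0, 0, 0, 0]
R4 ← R4 − (3/8)·R2: [0, 0, 0, 0]
R5 ← R5 + (1/2)·R2: [0, 0, 0, 0]
Echelon form has 2 nonzero rows, so rank(C) = 2.
The row space has dimension equal to the rank: 2.

2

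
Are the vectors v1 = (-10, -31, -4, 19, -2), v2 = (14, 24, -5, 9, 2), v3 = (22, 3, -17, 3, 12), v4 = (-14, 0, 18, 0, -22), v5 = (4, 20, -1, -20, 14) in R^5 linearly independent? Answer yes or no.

no

Form the matrix with these vectors as rows and row reduce.
R2 ← R2 + (7/5)·R1: [0, -97/5, -53/5, 178/5, -4/5]
R3 ← R3 + (11/5)·R1: [0, -326/5, -129/5, 224/5, 38/5]
R4 ← R4 − (7/5)·R1: [0, 217/5, 118/5, -133/5, -96/5]
R5 ← R5 + (2/5)·R1: [0, 38/5, -13/5, -62/5, 66/5]
R3 ← R3 − (326/97)·R2: [0, 0, 953/97, -7260/97, 998/97]
R4 ← R4 + (217/97)·R2: [0, 0, -11/97, 5145/97, -2036/97]
R5 ← R5 + (38/97)·R2: [0, 0, -655/97, 150/97, 1250/97]
R4 ← R4 + (11/953)·R3: [0, 0, 0, 49725/953, -19890/953]
R5 ← R5 + (655/953)·R3: [0, 0, 0, -47550/953, 19020/953]
R5 ← R5 + (634/663)·R4: [0, 0, 0, 0, 0]
4 nonzero rows, so the 5 vectors span a space of dimension 4.
Since 4 < 5, the vectors are linearly dependent.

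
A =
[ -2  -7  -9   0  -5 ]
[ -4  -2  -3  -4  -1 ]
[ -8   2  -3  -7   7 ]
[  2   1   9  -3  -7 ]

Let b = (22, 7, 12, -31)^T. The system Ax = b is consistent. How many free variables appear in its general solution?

2

Row reduce the augmented matrix [A | b].
R2 ← R2 − (2)·R1: [0, 12, 15, -4, 9, -37]
R3 ← R3 − (4)·R1: [0, 30, 33, -7, 27, -76]
R4 ← R4 + R1: [0, -6, 0, -3, -12, -9]
R3 ← R3 − (5/2)·R2: [0, 0, -9/2, 3, 9/2, 33/2]
R4 ← R4 + (1/2)·R2: [0, 0, 15/2, -5, -15/2, -55/2]
R4 ← R4 + (5/3)·R3: [0, 0, 0, 0, 0, 0]
The echelon form has 3 nonzero rows, and every pivot lies in the first 5 columns, so rank(A) = rank([A|b]) = 3.
The system is consistent.
Free variables = (unknowns) − (rank) = 5 − 3 = 2.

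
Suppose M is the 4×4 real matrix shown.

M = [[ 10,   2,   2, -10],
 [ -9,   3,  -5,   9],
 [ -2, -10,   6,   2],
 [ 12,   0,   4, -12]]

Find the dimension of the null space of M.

2

Row reduce to echelon form.
R2 ← R2 + (9/10)·R1: [0, 24/5, -16/5, 0]
R3 ← R3 + (1/5)·R1: [0, -48/5, 32/5, 0]
R4 ← R4 − (6/5)·R1: [0, -12/5, 8/5, 0]
R3 ← R3 + (2)·R2: [0, 0, 0, 0]
R4 ← R4 + (1/2)·R2: [0, 0, 0, 0]
2 nonzero rows, so rank(M) = 2.
M has 4 columns; by rank–nullity, nullity = 4 − 2 = 2.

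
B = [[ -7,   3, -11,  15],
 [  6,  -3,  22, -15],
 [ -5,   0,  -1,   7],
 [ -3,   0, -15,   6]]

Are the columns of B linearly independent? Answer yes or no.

no

Row reduce B to echelon form.
R2 ← R2 + (6/7)·R1: [0, -3/7, 88/7, -15/7]
R3 ← R3 − (5/7)·R1: [0, -15/7, 48/7, -26/7]
R4 ← R4 − (3/7)·R1: [0, -9/7, -72/7, -3/7]
R3 ← R3 − (5)·R2: [0, 0, -56, 7]
R4 ← R4 − (3)·R2: [0, 0, -48, 6]
R4 ← R4 − (6/7)·R3: [0, 0, 0, 0]
3 pivots among 4 columns.
Only 3 < 4 pivot columns, so the columns are linearly dependent.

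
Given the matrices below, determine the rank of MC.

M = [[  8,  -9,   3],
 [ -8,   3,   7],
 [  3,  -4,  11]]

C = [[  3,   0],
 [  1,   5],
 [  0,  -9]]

2

First compute MC:
[[ 15, -72],
 [-21, -48],
 [  5, -119]]
Now row reduce the product.
R2 ← R2 + (7/5)·R1: [0, -744/5]
R3 ← R3 − (1/3)·R1: [0, -95]
R3 ← R3 − (475/744)·R2: [0, 0]
2 nonzero rows, so rank(MC) = 2.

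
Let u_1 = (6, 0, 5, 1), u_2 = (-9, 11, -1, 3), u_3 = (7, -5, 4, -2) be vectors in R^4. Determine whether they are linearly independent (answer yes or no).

yes

Form the matrix with these vectors as rows and row reduce.
R2 ← R2 + (3/2)·R1: [0, 11, 13/2, 9/2]
R3 ← R3 − (7/6)·R1: [0, -5, -11/6, -19/6]
R3 ← R3 + (5/11)·R2: [0, 0, 37/33, -37/33]
3 nonzero rows, so the 3 vectors span a space of dimension 3.
Since 3 = 3, the vectors are linearly independent.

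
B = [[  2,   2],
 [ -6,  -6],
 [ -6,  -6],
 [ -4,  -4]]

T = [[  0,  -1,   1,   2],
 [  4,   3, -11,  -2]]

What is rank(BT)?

1

First compute BT:
[[  8,   4, -20,   0],
 [-24, -12,  60,   0],
 [-24, -12,  60,   0],
 [-16,  -8,  40,   0]]
Now row reduce the product.
R2 ← R2 + (3)·R1: [0, 0, 0, 0]
R3 ← R3 + (3)·R1: [0, 0, 0, 0]
R4 ← R4 + (2)·R1: [0, 0, 0, 0]
1 nonzero row, so rank(BT) = 1.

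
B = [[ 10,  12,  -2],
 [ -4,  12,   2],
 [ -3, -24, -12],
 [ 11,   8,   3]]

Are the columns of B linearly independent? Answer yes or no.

yes

Row reduce B to echelon form.
R2 ← R2 + (2/5)·R1: [0, 84/5, 6/5]
R3 ← R3 + (3/10)·R1: [0, -102/5, -63/5]
R4 ← R4 − (11/10)·R1: [0, -26/5, 26/5]
R3 ← R3 + (17/14)·R2: [0, 0, -78/7]
R4 ← R4 + (13/42)·R2: [0, 0, 39/7]
R4 ← R4 + (1/2)·R3: [0, 0, 0]
3 pivots among 3 columns.
Every column is a pivot column, so the columns are linearly independent.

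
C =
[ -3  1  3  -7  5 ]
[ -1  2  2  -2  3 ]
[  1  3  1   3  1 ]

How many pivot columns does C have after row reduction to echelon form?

2

Row reduce to echelon form.
R2 ← R2 − (1/3)·R1: [0, 5/3, 1, 1/3, 4/3]
R3 ← R3 + (1/3)·R1: [0, 10/3, 2, 2/3, 8/3]
R3 ← R3 − (2)·R2: [0, 0, 0, 0, 0]
Echelon form has 2 nonzero rows, so rank(C) = 2.
Each nonzero row contributes one pivot column: 2 pivot columns.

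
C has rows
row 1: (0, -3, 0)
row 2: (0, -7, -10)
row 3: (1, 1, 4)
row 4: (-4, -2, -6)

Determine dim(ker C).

Row reduce to echelon form.
Swap R1 ↔ R3
R4 ← R4 + (4)·R1: [0, 2, 10]
R3 ← R3 − (3/7)·R2: [0, 0, 30/7]
R4 ← R4 + (2/7)·R2: [0, 0, 50/7]
R4 ← R4 − (5/3)·R3: [0, 0, 0]
3 nonzero rows, so rank(C) = 3.
C has 3 columns; by rank–nullity, nullity = 3 − 3 = 0.

0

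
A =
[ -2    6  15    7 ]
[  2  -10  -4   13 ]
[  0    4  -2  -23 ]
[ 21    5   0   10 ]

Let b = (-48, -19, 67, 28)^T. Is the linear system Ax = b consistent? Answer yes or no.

Row reduce the augmented matrix [A | b].
R2 ← R2 + R1: [0, -4, 11, 20, -67]
R4 ← R4 + (21/2)·R1: [0, 68, 315/2, 167/2, -476]
R3 ← R3 + R2: [0, 0, 9, -3, 0]
R4 ← R4 + (17)·R2: [0, 0, 689/2, 847/2, -1615]
R4 ← R4 − (689/18)·R3: [0, 0, 0, 1615/3, -1615]
The echelon form has 4 nonzero rows, and every pivot lies in the first 4 columns, so rank(A) = rank([A|b]) = 4.
The system is consistent.

yes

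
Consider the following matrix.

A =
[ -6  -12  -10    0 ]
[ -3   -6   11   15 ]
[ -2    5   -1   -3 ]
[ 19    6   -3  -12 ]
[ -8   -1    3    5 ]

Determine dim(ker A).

0

Row reduce to echelon form.
R2 ← R2 − (1/2)·R1: [0, 0, 16, 15]
R3 ← R3 − (1/3)·R1: [0, 9, 7/3, -3]
R4 ← R4 + (19/6)·R1: [0, -32, -104/3, -12]
R5 ← R5 − (4/3)·R1: [0, 15, 49/3, 5]
Swap R2 ↔ R3
R4 ← R4 + (32/9)·R2: [0, 0, -712/27, -68/3]
R5 ← R5 − (5/3)·R2: [0, 0, 112/9, 10]
R4 ← R4 + (89/54)·R3: [0, 0, 0, 37/18]
R5 ← R5 − (7/9)·R3: [0, 0, 0, -5/3]
R5 ← R5 + (30/37)·R4: [0, 0, 0, 0]
4 nonzero rows, so rank(A) = 4.
A has 4 columns; by rank–nullity, nullity = 4 − 4 = 0.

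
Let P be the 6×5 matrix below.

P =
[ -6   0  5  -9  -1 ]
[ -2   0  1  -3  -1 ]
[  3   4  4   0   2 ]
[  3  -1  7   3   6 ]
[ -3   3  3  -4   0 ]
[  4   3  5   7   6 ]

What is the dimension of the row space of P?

5

Row reduce to echelon form.
R2 ← R2 − (1/3)·R1: [0, 0, -2/3, 0, -2/3]
R3 ← R3 + (1/2)·R1: [0, 4, 13/2, -9/2, 3/2]
R4 ← R4 + (1/2)·R1: [0, -1, 19/2, -3/2, 11/2]
R5 ← R5 − (1/2)·R1: [0, 3, 1/2, 1/2, 1/2]
R6 ← R6 + (2/3)·R1: [0, 3, 25/3, 1, 16/3]
Swap R2 ↔ R3
R4 ← R4 + (1/4)·R2: [0, 0, 89/8, -21/8, 47/8]
R5 ← R5 − (3/4)·R2: [0, 0, -35/8, 31/8, -5/8]
R6 ← R6 − (3/4)·R2: [0, 0, 83/24, 35/8, 101/24]
R4 ← R4 + (267/16)·R3: [0, 0, 0, -21/8, -21/4]
R5 ← R5 − (105/16)·R3: [0, 0, 0, 31/8, 15/4]
R6 ← R6 + (83/16)·R3: [0, 0, 0, 35/8, 3/4]
R5 ← R5 + (31/21)·R4: [0, 0, 0, 0, -4]
R6 ← R6 + (5/3)·R4: [0, 0, 0, 0, -8]
R6 ← R6 − (2)·R5: [0, 0, 0, 0, 0]
Echelon form has 5 nonzero rows, so rank(P) = 5.
The row space has dimension equal to the rank: 5.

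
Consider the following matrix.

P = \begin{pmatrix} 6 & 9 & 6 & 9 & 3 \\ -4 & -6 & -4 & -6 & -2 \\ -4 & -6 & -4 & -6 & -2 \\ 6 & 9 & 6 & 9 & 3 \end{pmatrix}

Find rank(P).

Row reduce to echelon form.
R2 ← R2 + (2/3)·R1: [0, 0, 0, 0, 0]
R3 ← R3 + (2/3)·R1: [0, 0, 0, 0, 0]
R4 ← R4 − R1: [0, 0, 0, 0, 0]
Echelon form has 1 nonzero row, so rank(P) = 1.

1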